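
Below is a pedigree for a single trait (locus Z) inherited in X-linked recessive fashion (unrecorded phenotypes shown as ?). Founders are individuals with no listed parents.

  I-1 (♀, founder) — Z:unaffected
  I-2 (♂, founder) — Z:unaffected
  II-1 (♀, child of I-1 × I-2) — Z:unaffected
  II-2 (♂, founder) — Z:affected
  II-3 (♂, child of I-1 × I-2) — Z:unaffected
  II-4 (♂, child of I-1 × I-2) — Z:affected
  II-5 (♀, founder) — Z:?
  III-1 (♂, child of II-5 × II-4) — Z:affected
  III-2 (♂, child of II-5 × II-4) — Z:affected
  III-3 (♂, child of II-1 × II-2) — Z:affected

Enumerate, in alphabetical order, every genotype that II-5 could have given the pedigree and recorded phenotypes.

Z/I-1 un ·: X^ZX^z
Z/I-2 un ·: X^ZY
Z/II-1 un I-1×I-2: X^ZX^z
Z/II-2 aff ·: X^zY
Z/II-3 un I-1×I-2: X^ZY
Z/II-4 aff I-1×I-2: X^zY
Z/II-5 ? ·: X^ZX^z|X^zX^z
Z/III-1 aff II-5×II-4: X^zY
Z/III-2 aff II-5×II-4: X^zY
Z/III-3 aff II-1×II-2: X^zY
⇒ Z over [I-1,I-2,II-1,II-2,II-3,II-4,II-5,III-1,III-2,III-3]: 2 consistent

II-5 ∈ {X^ZX^z, X^zX^z}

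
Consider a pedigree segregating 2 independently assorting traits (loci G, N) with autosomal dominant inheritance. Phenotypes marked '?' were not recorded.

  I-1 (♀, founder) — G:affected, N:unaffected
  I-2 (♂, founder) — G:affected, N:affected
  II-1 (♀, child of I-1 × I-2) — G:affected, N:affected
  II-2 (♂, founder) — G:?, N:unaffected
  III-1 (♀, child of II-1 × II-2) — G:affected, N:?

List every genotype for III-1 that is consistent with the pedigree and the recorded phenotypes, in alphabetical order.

III-1 ∈ {GG Nn, GG nn, Gg Nn, Gg nn}

G/I-1 aff ·: Gg|GG
G/I-2 aff ·: Gg|GG
G/II-1 aff I-1×I-2: Gg|GG
G/II-2 ? ·: gg|Gg|GG
G/III-1 aff II-1×II-2: Gg|GG
⇒ G over [I-1,I-2,II-1,II-2,III-1]: 31 consistent
N/I-1 un ·: nn
N/I-2 aff ·: Nn|NN
N/II-1 aff I-1×I-2: Nn
N/II-2 un ·: nn
N/III-1 ? II-1×II-2: nn|Nn
⇒ N over [I-1,I-2,II-1,II-2,III-1]: 4 consistent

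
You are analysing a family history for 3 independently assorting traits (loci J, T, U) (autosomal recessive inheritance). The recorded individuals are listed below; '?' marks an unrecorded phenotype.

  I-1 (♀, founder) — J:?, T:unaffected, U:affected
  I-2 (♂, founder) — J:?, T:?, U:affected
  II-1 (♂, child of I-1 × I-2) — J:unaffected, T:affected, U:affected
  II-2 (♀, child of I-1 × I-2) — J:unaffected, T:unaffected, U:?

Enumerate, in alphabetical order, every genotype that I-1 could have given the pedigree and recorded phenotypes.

J/I-1 ? ·: JJ|Jj|jj
J/I-2 ? ·: JJ|Jj|jj
J/II-1 un I-1×I-2: JJ|Jj
J/II-2 un I-1×I-2: JJ|Jj
⇒ J over [I-1,I-2,II-1,II-2]: 17 consistent
T/I-1 un ·: Tt
T/I-2 ? ·: Tt|tt
T/II-1 aff I-1×I-2: tt
T/II-2 un I-1×I-2: TT|Tt
⇒ T over [I-1,I-2,II-1,II-2]: 3 consistent
U/I-1 aff ·: uu
U/I-2 aff ·: uu
U/II-1 aff I-1×I-2: uu
U/II-2 ? I-1×I-2: uu
⇒ U over [I-1,I-2,II-1,II-2]: 1 consistent

I-1 ∈ {JJ Tt uu, Jj Tt uu, jj Tt uu}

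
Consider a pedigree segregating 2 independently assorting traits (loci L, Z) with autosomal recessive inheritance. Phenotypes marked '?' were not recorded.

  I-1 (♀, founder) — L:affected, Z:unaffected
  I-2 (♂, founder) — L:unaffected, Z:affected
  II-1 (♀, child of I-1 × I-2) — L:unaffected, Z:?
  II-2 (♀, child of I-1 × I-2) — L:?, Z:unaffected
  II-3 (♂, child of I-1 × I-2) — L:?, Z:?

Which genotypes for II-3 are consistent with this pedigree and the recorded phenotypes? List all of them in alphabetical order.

II-3 ∈ {Ll Zz, Ll zz, ll Zz, ll zz}

L/I-1 aff ·: ll
L/I-2 un ·: LL|Ll
L/II-1 un I-1×I-2: Ll
L/II-2 ? I-1×I-2: Ll|ll
L/II-3 ? I-1×I-2: Ll|ll
⇒ L over [I-1,I-2,II-1,II-2,II-3]: 5 consistent
Z/I-1 un ·: ZZ|Zz
Z/I-2 aff ·: zz
Z/II-1 ? I-1×I-2: Zz|zz
Z/II-2 un I-1×I-2: Zz
Z/II-3 ? I-1×I-2: Zz|zz
⇒ Z over [I-1,I-2,II-1,II-2,II-3]: 5 consistent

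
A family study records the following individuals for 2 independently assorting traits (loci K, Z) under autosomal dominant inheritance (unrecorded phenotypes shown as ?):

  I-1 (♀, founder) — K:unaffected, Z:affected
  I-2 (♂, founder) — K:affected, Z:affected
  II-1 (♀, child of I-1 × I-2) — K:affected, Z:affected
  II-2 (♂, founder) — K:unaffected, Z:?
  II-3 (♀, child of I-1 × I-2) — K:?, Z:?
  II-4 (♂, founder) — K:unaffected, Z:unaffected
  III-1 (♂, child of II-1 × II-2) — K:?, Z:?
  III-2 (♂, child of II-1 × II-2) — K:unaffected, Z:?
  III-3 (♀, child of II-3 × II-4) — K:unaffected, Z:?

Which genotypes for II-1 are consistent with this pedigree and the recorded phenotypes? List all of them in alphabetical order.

K/I-1 un ·: kk
K/I-2 aff ·: Kk|KK
K/II-1 aff I-1×I-2: Kk
K/II-2 un ·: kk
K/II-3 ? I-1×I-2: kk|Kk
K/II-4 un ·: kk
K/III-1 ? II-1×II-2: kk|Kk
K/III-2 un II-1×II-2: kk
K/III-3 un II-3×II-4: kk
⇒ K over [I-1,I-2,II-1,II-2,II-3,II-4,III-1,III-2,III-3]: 6 consistent
Z/I-1 aff ·: Zz|ZZ
Z/I-2 aff ·: Zz|ZZ
Z/II-1 aff I-1×I-2: Zz|ZZ
Z/II-2 ? ·: zz|Zz|ZZ
Z/II-3 ? I-1×I-2: zz|Zz|ZZ
Z/II-4 un ·: zz
Z/III-1 ? II-1×II-2: zz|Zz|ZZ
Z/III-2 ? II-1×II-2: zz|Zz|ZZ
Z/III-3 ? II-3×II-4: zz|Zz
⇒ Z over [I-1,I-2,II-1,II-2,II-3,II-4,III-1,III-2,III-3]: 236 consistent

II-1 ∈ {Kk ZZ, Kk Zz}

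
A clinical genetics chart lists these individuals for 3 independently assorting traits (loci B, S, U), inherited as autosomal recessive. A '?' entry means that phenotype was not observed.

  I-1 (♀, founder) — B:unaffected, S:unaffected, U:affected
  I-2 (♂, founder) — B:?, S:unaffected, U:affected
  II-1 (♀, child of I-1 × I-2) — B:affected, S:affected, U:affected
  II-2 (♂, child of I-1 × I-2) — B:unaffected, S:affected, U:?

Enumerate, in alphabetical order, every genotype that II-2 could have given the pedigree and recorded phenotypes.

B/I-1 un ·: Bb
B/I-2 ? ·: Bb|bb
B/II-1 aff I-1×I-2: bb
B/II-2 un I-1×I-2: BB|Bb
⇒ B over [I-1,I-2,II-1,II-2]: 3 consistent
S/I-1 un ·: Ss
S/I-2 un ·: Ss
S/II-1 aff I-1×I-2: ss
S/II-2 aff I-1×I-2: ss
⇒ S over [I-1,I-2,II-1,II-2]: 1 consistent
U/I-1 aff ·: uu
U/I-2 aff ·: uu
U/II-1 aff I-1×I-2: uu
U/II-2 ? I-1×I-2: uu
⇒ U over [I-1,I-2,II-1,II-2]: 1 consistent

II-2 ∈ {BB ss uu, Bb ss uu}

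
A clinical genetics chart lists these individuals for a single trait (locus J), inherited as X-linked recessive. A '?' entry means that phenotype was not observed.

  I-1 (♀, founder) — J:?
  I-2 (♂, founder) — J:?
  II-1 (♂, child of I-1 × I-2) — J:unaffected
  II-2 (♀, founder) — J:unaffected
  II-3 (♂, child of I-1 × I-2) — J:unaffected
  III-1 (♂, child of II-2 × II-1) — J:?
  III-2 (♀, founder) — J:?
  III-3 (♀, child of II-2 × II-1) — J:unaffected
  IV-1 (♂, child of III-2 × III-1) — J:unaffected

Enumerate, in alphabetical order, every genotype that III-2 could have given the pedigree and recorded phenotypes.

J/I-1 ? ·: X^JX^J|X^JX^j
J/I-2 ? ·: X^JY|X^jY
J/II-1 un I-1×I-2: X^JY
J/II-2 un ·: X^JX^J|X^JX^j
J/II-3 un I-1×I-2: X^JY
J/III-1 ? II-2×II-1: X^JY|X^jY
J/III-2 ? ·: X^JX^J|X^JX^j
J/III-3 un II-2×II-1: X^JX^J|X^JX^j
J/IV-1 un III-2×III-1: X^JY
⇒ J over [I-1,I-2,II-1,II-2,II-3,III-1,III-2,III-3,IV-1]: 40 consistent

III-2 ∈ {X^JX^J, X^JX^j}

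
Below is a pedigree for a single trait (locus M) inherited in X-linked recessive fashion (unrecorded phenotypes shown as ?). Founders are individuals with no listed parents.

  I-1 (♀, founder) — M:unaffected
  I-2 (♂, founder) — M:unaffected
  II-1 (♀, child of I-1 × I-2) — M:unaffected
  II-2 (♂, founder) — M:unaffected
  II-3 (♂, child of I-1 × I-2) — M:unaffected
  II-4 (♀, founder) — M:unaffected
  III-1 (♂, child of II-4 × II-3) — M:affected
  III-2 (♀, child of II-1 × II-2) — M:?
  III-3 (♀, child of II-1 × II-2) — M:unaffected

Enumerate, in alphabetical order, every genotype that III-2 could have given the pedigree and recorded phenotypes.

M/I-1 un ·: X^MX^M|X^MX^m
M/I-2 un ·: X^MY
M/II-1 un I-1×I-2: X^MX^M|X^MX^m
M/II-2 un ·: X^MY
M/II-3 un I-1×I-2: X^MY
M/II-4 un ·: X^MX^m
M/III-1 aff II-4×II-3: X^mY
M/III-2 ? II-1×II-2: X^MX^M|X^MX^m
M/III-3 un II-1×II-2: X^MX^M|X^MX^m
⇒ M over [I-1,I-2,II-1,II-2,II-3,II-4,III-1,III-2,III-3]: 6 consistent

III-2 ∈ {X^MX^M, X^MX^m}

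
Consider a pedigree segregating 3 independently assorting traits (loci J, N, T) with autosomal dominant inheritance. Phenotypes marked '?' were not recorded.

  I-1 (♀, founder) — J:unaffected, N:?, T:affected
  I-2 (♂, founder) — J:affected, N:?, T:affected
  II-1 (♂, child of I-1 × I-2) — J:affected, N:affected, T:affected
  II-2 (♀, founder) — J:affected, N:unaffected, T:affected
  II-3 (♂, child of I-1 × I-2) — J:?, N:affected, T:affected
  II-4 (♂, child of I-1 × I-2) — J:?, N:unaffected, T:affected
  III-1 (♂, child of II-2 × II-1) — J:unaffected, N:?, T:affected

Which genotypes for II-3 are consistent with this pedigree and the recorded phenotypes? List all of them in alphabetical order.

J/I-1 un ·: jj
J/I-2 aff ·: Jj|JJ
J/II-1 aff I-1×I-2: Jj
J/II-2 aff ·: Jj
J/II-3 ? I-1×I-2: jj|Jj
J/II-4 ? I-1×I-2: jj|Jj
J/III-1 un II-2×II-1: jj
⇒ J over [I-1,I-2,II-1,II-2,II-3,II-4,III-1]: 5 consistent
N/I-1 ? ·: nn|Nn
N/I-2 ? ·: nn|Nn
N/II-1 aff I-1×I-2: Nn|NN
N/II-2 un ·: nn
N/II-3 aff I-1×I-2: Nn|NN
N/II-4 un I-1×I-2: nn
N/III-1 ? II-2×II-1: nn|Nn
⇒ N over [I-1,I-2,II-1,II-2,II-3,II-4,III-1]: 10 consistent
T/I-1 aff ·: Tt|TT
T/I-2 aff ·: Tt|TT
T/II-1 aff I-1×I-2: Tt|TT
T/II-2 aff ·: Tt|TT
T/II-3 aff I-1×I-2: Tt|TT
T/II-4 aff I-1×I-2: Tt|TT
T/III-1 aff II-2×II-1: Tt|TT
⇒ T over [I-1,I-2,II-1,II-2,II-3,II-4,III-1]: 87 consistent

II-3 ∈ {Jj NN TT, Jj NN Tt, Jj Nn TT, Jj Nn Tt, jj NN TT, jj NN Tt, jj Nn TT, jj Nn Tt}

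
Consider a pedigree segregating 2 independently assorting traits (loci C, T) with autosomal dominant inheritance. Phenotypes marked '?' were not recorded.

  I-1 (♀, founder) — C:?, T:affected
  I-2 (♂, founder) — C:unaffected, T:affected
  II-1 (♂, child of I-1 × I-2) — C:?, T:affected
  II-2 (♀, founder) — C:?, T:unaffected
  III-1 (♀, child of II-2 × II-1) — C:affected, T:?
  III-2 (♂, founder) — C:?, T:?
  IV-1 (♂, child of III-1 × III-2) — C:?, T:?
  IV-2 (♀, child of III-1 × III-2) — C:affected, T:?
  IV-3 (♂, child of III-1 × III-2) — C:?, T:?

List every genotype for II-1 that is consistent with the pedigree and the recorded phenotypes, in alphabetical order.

C/I-1 ? ·: cc|Cc|CC
C/I-2 un ·: cc
C/II-1 ? I-1×I-2: cc|Cc
C/II-2 ? ·: cc|Cc|CC
C/III-1 aff II-2×II-1: Cc|CC
C/III-2 ? ·: cc|Cc|CC
C/IV-1 ? III-1×III-2: cc|Cc|CC
C/IV-2 aff III-1×III-2: Cc|CC
C/IV-3 ? III-1×III-2: cc|Cc|CC
⇒ C over [I-1,I-2,II-1,II-2,III-1,III-2,IV-1,IV-2,IV-3]: 340 consistent
T/I-1 aff ·: Tt|TT
T/I-2 aff ·: Tt|TT
T/II-1 aff I-1×I-2: Tt|TT
T/II-2 un ·: tt
T/III-1 ? II-2×II-1: tt|Tt
T/III-2 ? ·: tt|Tt|TT
T/IV-1 ? III-1×III-2: tt|Tt|TT
T/IV-2 ? III-1×III-2: tt|Tt|TT
T/IV-3 ? III-1×III-2: tt|Tt|TT
⇒ T over [I-1,I-2,II-1,II-2,III-1,III-2,IV-1,IV-2,IV-3]: 331 consistent

II-1 ∈ {Cc TT, Cc Tt, cc TT, cc Tt}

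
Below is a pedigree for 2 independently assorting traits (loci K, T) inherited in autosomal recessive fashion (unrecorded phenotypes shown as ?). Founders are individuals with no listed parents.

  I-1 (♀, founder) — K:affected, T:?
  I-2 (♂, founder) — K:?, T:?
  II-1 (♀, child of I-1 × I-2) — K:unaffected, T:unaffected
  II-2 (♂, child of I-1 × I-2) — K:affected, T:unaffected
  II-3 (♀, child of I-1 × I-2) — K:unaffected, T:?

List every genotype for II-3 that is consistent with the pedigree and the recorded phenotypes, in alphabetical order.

II-3 ∈ {Kk TT, Kk Tt, Kk tt}

K/I-1 aff ·: kk
K/I-2 ? ·: Kk
K/II-1 un I-1×I-2: Kk
K/II-2 aff I-1×I-2: kk
K/II-3 un I-1×I-2: Kk
⇒ K over [I-1,I-2,II-1,II-2,II-3]: 1 consistent
T/I-1 ? ·: TT|Tt|tt
T/I-2 ? ·: TT|Tt|tt
T/II-1 un I-1×I-2: TT|Tt
T/II-2 un I-1×I-2: TT|Tt
T/II-3 ? I-1×I-2: TT|Tt|tt
⇒ T over [I-1,I-2,II-1,II-2,II-3]: 35 consistent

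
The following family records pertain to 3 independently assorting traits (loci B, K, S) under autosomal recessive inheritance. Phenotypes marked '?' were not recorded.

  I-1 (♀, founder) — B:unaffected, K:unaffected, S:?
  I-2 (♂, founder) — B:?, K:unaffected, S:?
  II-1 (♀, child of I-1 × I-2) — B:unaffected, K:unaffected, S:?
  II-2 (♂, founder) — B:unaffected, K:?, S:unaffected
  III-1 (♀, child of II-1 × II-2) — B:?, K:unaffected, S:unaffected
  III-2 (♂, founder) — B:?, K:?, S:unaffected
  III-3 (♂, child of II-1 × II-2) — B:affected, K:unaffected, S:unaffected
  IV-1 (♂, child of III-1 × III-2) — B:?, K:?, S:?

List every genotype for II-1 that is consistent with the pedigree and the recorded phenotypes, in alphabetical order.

II-1 ∈ {Bb KK SS, Bb KK Ss, Bb KK ss, Bb Kk SS, Bb Kk Ss, Bb Kk ss}

B/I-1 un ·: BB|Bb
B/I-2 ? ·: BB|Bb|bb
B/II-1 un I-1×I-2: Bb
B/II-2 un ·: Bb
B/III-1 ? II-1×II-2: BB|Bb|bb
B/III-2 ? ·: BB|Bb|bb
B/III-3 aff II-1×II-2: bb
B/IV-1 ? III-1×III-2: BB|Bb|bb
⇒ B over [I-1,I-2,II-1,II-2,III-1,III-2,III-3,IV-1]: 75 consistent
K/I-1 un ·: KK|Kk
K/I-2 un ·: KK|Kk
K/II-1 un I-1×I-2: KK|Kk
K/II-2 ? ·: KK|Kk|kk
K/III-1 un II-1×II-2: KK|Kk
K/III-2 ? ·: KK|Kk|kk
K/III-3 un II-1×II-2: KK|Kk
K/IV-1 ? III-1×III-2: KK|Kk|kk
⇒ K over [I-1,I-2,II-1,II-2,III-1,III-2,III-3,IV-1]: 285 consistent
S/I-1 ? ·: SS|Ss|ss
S/I-2 ? ·: SS|Ss|ss
S/II-1 ? I-1×I-2: SS|Ss|ss
S/II-2 un ·: SS|Ss
S/III-1 un II-1×II-2: SS|Ss
S/III-2 un ·: SS|Ss
S/III-3 un II-1×II-2: SS|Ss
S/IV-1 ? III-1×III-2: SS|Ss|ss
⇒ S over [I-1,I-2,II-1,II-2,III-1,III-2,III-3,IV-1]: 340 consistent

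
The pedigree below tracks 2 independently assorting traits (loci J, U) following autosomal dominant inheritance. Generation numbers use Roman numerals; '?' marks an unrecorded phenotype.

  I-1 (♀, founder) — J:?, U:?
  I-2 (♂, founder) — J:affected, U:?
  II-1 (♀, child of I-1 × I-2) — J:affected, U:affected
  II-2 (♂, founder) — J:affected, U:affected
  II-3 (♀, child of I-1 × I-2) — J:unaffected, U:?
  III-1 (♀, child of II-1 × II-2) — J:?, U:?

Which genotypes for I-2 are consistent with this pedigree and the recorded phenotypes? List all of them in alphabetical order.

I-2 ∈ {Jj UU, Jj Uu, Jj uu}

J/I-1 ? ·: jj|Jj
J/I-2 aff ·: Jj
J/II-1 aff I-1×I-2: Jj|JJ
J/II-2 aff ·: Jj|JJ
J/II-3 un I-1×I-2: jj
J/III-1 ? II-1×II-2: jj|Jj|JJ
⇒ J over [I-1,I-2,II-1,II-2,II-3,III-1]: 13 consistent
U/I-1 ? ·: uu|Uu|UU
U/I-2 ? ·: uu|Uu|UU
U/II-1 aff I-1×I-2: Uu|UU
U/II-2 aff ·: Uu|UU
U/II-3 ? I-1×I-2: uu|Uu|UU
U/III-1 ? II-1×II-2: uu|Uu|UU
⇒ U over [I-1,I-2,II-1,II-2,II-3,III-1]: 89 consistent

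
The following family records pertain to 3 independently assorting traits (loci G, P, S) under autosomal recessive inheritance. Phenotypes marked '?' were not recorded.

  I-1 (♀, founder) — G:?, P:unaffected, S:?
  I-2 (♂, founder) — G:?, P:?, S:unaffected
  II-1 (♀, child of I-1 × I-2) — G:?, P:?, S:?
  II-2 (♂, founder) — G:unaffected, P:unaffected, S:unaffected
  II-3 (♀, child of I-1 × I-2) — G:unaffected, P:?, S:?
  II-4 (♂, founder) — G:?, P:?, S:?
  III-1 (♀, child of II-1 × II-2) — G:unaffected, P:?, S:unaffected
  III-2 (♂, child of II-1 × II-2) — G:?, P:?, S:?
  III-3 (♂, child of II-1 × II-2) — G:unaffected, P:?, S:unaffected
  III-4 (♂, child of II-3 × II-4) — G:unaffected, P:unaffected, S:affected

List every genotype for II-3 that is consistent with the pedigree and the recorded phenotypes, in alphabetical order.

II-3 ∈ {GG PP Ss, GG PP ss, GG Pp Ss, GG Pp ss, GG pp Ss, GG pp ss, Gg PP Ss, Gg PP ss, Gg Pp Ss, Gg Pp ss, Gg pp Ss, Gg pp ss}

G/I-1 ? ·: GG|Gg|gg
G/I-2 ? ·: GG|Gg|gg
G/II-1 ? I-1×I-2: GG|Gg|gg
G/II-2 un ·: GG|Gg
G/II-3 un I-1×I-2: GG|Gg
G/II-4 ? ·: GG|Gg|gg
G/III-1 un II-1×II-2: GG|Gg
G/III-2 ? II-1×II-2: GG|Gg|gg
G/III-3 un II-1×II-2: GG|Gg
G/III-4 un II-3×II-4: GG|Gg
⇒ G over [I-1,I-2,II-1,II-2,II-3,II-4,III-1,III-2,III-3,III-4]: 1276 consistent
P/I-1 un ·: PP|Pp
P/I-2 ? ·: PP|Pp|pp
P/II-1 ? I-1×I-2: PP|Pp|pp
P/II-2 un ·: PP|Pp
P/II-3 ? I-1×I-2: PP|Pp|pp
P/II-4 ? ·: PP|Pp|pp
P/III-1 ? II-1×II-2: PP|Pp|pp
P/III-2 ? II-1×II-2: PP|Pp|pp
P/III-3 ? II-1×II-2: PP|Pp|pp
P/III-4 un II-3×II-4: PP|Pp
⇒ P over [I-1,I-2,II-1,II-2,II-3,II-4,III-1,III-2,III-3,III-4]: 1894 consistent
S/I-1 ? ·: SS|Ss|ss
S/I-2 un ·: SS|Ss
S/II-1 ? I-1×I-2: SS|Ss|ss
S/II-2 un ·: SS|Ss
S/II-3 ? I-1×I-2: Ss|ss
S/II-4 ? ·: Ss|ss
S/III-1 un II-1×II-2: SS|Ss
S/III-2 ? II-1×II-2: SS|Ss|ss
S/III-3 un II-1×II-2: SS|Ss
S/III-4 aff II-3×II-4: ss
⇒ S over [I-1,I-2,II-1,II-2,II-3,II-4,III-1,III-2,III-3,III-4]: 376 consistent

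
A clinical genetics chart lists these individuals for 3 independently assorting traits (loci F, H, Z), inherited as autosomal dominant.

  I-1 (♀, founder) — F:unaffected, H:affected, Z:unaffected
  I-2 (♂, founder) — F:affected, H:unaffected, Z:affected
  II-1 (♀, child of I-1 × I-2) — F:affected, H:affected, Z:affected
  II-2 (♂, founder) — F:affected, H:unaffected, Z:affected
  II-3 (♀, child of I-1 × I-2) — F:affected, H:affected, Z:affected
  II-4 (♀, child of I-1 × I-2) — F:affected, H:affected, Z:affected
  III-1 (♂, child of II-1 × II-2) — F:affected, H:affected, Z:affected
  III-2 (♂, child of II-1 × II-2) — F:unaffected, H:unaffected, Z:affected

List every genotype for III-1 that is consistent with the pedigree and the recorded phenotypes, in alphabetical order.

F/I-1 un ·: ff
F/I-2 aff ·: Ff|FF
F/II-1 aff I-1×I-2: Ff
F/II-2 aff ·: Ff
F/II-3 aff I-1×I-2: Ff
F/II-4 aff I-1×I-2: Ff
F/III-1 aff II-1×II-2: Ff|FF
F/III-2 un II-1×II-2: ff
⇒ F over [I-1,I-2,II-1,II-2,II-3,II-4,III-1,III-2]: 4 consistent
H/I-1 aff ·: Hh|HH
H/I-2 un ·: hh
H/II-1 aff I-1×I-2: Hh
H/II-2 un ·: hh
H/II-3 aff I-1×I-2: Hh
H/II-4 aff I-1×I-2: Hh
H/III-1 aff II-1×II-2: Hh
H/III-2 un II-1×II-2: hh
⇒ H over [I-1,I-2,II-1,II-2,II-3,II-4,III-1,III-2]: 2 consistent
Z/I-1 un ·: zz
Z/I-2 aff ·: Zz|ZZ
Z/II-1 aff I-1×I-2: Zz
Z/II-2 aff ·: Zz|ZZ
Z/II-3 aff I-1×I-2: Zz
Z/II-4 aff I-1×I-2: Zz
Z/III-1 aff II-1×II-2: Zz|ZZ
Z/III-2 aff II-1×II-2: Zz|ZZ
⇒ Z over [I-1,I-2,II-1,II-2,II-3,II-4,III-1,III-2]: 16 consistent

III-1 ∈ {FF Hh ZZ, FF Hh Zz, Ff Hh ZZ, Ff Hh Zz}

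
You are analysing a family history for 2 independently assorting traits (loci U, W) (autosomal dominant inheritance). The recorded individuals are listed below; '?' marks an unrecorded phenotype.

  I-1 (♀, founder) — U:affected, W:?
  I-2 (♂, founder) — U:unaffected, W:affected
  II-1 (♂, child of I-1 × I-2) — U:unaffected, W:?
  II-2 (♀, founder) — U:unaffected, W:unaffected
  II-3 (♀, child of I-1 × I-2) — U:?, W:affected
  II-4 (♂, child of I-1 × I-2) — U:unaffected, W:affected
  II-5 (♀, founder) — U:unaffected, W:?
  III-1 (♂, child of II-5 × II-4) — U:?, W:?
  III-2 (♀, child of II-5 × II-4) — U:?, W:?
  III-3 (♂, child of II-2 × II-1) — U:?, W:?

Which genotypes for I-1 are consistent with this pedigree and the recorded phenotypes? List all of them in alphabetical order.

I-1 ∈ {Uu WW, Uu Ww, Uu ww}

U/I-1 aff ·: Uu
U/I-2 un ·: uu
U/II-1 un I-1×I-2: uu
U/II-2 un ·: uu
U/II-3 ? I-1×I-2: uu|Uu
U/II-4 un I-1×I-2: uu
U/II-5 un ·: uu
U/III-1 ? II-5×II-4: uu
U/III-2 ? II-5×II-4: uu
U/III-3 ? II-2×II-1: uu
⇒ U over [I-1,I-2,II-1,II-2,II-3,II-4,II-5,III-1,III-2,III-3]: 2 consistent
W/I-1 ? ·: ww|Ww|WW
W/I-2 aff ·: Ww|WW
W/II-1 ? I-1×I-2: ww|Ww|WW
W/II-2 un ·: ww
W/II-3 aff I-1×I-2: Ww|WW
W/II-4 aff I-1×I-2: Ww|WW
W/II-5 ? ·: ww|Ww|WW
W/III-1 ? II-5×II-4: ww|Ww|WW
W/III-2 ? II-5×II-4: ww|Ww|WW
W/III-3 ? II-2×II-1: ww|Ww
⇒ W over [I-1,I-2,II-1,II-2,II-3,II-4,II-5,III-1,III-2,III-3]: 551 consistent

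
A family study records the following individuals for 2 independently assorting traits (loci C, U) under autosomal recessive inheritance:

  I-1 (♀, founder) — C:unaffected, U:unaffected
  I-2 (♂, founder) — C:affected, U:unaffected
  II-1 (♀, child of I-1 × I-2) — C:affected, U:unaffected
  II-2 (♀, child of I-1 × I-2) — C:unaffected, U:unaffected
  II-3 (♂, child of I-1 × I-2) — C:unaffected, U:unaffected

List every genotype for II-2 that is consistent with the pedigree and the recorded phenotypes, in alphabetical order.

C/I-1 un ·: Cc
C/I-2 aff ·: cc
C/II-1 aff I-1×I-2: cc
C/II-2 un I-1×I-2: Cc
C/II-3 un I-1×I-2: Cc
⇒ C over [I-1,I-2,II-1,II-2,II-3]: 1 consistent
U/I-1 un ·: UU|Uu
U/I-2 un ·: UU|Uu
U/II-1 un I-1×I-2: UU|Uu
U/II-2 un I-1×I-2: UU|Uu
U/II-3 un I-1×I-2: UU|Uu
⇒ U over [I-1,I-2,II-1,II-2,II-3]: 25 consistent

II-2 ∈ {Cc UU, Cc Uu}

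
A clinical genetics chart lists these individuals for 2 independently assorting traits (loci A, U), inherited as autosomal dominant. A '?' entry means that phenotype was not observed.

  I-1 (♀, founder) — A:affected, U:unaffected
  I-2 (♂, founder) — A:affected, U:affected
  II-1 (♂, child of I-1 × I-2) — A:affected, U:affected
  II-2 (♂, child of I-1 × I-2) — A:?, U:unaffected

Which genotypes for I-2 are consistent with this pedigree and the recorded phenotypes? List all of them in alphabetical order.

I-2 ∈ {AA Uu, Aa Uu}

A/I-1 aff ·: Aa|AA
A/I-2 aff ·: Aa|AA
A/II-1 aff I-1×I-2: Aa|AA
A/II-2 ? I-1×I-2: aa|Aa|AA
⇒ A over [I-1,I-2,II-1,II-2]: 15 consistent
U/I-1 un ·: uu
U/I-2 aff ·: Uu
U/II-1 aff I-1×I-2: Uu
U/II-2 un I-1×I-2: uu
⇒ U over [I-1,I-2,II-1,II-2]: 1 consistent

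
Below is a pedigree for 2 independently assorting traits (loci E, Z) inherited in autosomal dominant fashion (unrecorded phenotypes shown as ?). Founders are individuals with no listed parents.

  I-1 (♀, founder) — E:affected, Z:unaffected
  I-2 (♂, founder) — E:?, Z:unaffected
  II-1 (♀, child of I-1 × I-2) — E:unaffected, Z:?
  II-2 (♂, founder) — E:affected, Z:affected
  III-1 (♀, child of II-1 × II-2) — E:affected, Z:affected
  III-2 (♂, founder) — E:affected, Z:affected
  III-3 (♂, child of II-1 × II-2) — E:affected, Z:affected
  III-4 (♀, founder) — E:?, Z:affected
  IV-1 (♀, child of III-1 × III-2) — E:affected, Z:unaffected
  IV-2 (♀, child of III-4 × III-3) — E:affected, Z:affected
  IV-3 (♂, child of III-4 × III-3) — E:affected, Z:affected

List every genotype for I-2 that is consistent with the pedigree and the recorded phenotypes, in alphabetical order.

I-2 ∈ {Ee zz, ee zz}

E/I-1 aff ·: Ee
E/I-2 ? ·: ee|Ee
E/II-1 un I-1×I-2: ee
E/II-2 aff ·: Ee|EE
E/III-1 aff II-1×II-2: Ee
E/III-2 aff ·: Ee|EE
E/III-3 aff II-1×II-2: Ee
E/III-4 ? ·: ee|Ee|EE
E/IV-1 aff III-1×III-2: Ee|EE
E/IV-2 aff III-4×III-3: Ee|EE
E/IV-3 aff III-4×III-3: Ee|EE
⇒ E over [I-1,I-2,II-1,II-2,III-1,III-2,III-3,III-4,IV-1,IV-2,IV-3]: 144 consistent
Z/I-1 un ·: zz
Z/I-2 un ·: zz
Z/II-1 ? I-1×I-2: zz
Z/II-2 aff ·: Zz|ZZ
Z/III-1 aff II-1×II-2: Zz
Z/III-2 aff ·: Zz
Z/III-3 aff II-1×II-2: Zz
Z/III-4 aff ·: Zz|ZZ
Z/IV-1 un III-1×III-2: zz
Z/IV-2 aff III-4×III-3: Zz|ZZ
Z/IV-3 aff III-4×III-3: Zz|ZZ
⇒ Z over [I-1,I-2,II-1,II-2,III-1,III-2,III-3,III-4,IV-1,IV-2,IV-3]: 16 consistent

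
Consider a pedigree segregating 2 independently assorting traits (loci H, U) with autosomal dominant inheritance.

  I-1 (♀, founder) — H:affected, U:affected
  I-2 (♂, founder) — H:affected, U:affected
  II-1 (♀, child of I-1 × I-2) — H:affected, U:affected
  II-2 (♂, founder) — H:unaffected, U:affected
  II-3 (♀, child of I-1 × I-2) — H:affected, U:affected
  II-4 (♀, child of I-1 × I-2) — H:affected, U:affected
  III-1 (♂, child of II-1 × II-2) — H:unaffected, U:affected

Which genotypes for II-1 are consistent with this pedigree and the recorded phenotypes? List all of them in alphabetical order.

H/I-1 aff ·: Hh|HH
H/I-2 aff ·: Hh|HH
H/II-1 aff I-1×I-2: Hh
H/II-2 un ·: hh
H/II-3 aff I-1×I-2: Hh|HH
H/II-4 aff I-1×I-2: Hh|HH
H/III-1 un II-1×II-2: hh
⇒ H over [I-1,I-2,II-1,II-2,II-3,II-4,III-1]: 12 consistent
U/I-1 aff ·: Uu|UU
U/I-2 aff ·: Uu|UU
U/II-1 aff I-1×I-2: Uu|UU
U/II-2 aff ·: Uu|UU
U/II-3 aff I-1×I-2: Uu|UU
U/II-4 aff I-1×I-2: Uu|UU
U/III-1 aff II-1×II-2: Uu|UU
⇒ U over [I-1,I-2,II-1,II-2,II-3,II-4,III-1]: 87 consistent

II-1 ∈ {Hh UU, Hh Uu}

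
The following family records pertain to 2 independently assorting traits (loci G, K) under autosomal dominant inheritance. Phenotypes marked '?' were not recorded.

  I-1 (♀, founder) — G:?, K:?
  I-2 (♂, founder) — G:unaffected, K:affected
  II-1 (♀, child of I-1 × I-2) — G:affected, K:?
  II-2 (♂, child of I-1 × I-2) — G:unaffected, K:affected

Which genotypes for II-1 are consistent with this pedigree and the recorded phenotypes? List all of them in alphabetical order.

II-1 ∈ {Gg KK, Gg Kk, Gg kk}

G/I-1 ? ·: Gg
G/I-2 un ·: gg
G/II-1 aff I-1×I-2: Gg
G/II-2 un I-1×I-2: gg
⇒ G over [I-1,I-2,II-1,II-2]: 1 consistent
K/I-1 ? ·: kk|Kk|KK
K/I-2 aff ·: Kk|KK
K/II-1 ? I-1×I-2: kk|Kk|KK
K/II-2 aff I-1×I-2: Kk|KK
⇒ K over [I-1,I-2,II-1,II-2]: 18 consistent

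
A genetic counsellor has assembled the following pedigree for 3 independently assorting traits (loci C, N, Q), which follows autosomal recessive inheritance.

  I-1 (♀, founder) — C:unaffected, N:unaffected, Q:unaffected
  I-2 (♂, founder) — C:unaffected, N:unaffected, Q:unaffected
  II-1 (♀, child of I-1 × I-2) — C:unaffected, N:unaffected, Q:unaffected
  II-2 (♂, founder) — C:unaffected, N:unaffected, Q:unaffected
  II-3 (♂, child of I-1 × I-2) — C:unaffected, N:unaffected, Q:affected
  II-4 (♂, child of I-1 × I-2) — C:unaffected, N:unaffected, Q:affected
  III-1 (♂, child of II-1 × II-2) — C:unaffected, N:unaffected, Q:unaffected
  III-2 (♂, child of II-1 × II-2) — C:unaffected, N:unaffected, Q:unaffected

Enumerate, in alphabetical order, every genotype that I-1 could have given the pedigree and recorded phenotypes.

C/I-1 un ·: CC|Cc
C/I-2 un ·: CC|Cc
C/II-1 un I-1×I-2: CC|Cc
C/II-2 un ·: CC|Cc
C/II-3 un I-1×I-2: CC|Cc
C/II-4 un I-1×I-2: CC|Cc
C/III-1 un II-1×II-2: CC|Cc
C/III-2 un II-1×II-2: CC|Cc
⇒ C over [I-1,I-2,II-1,II-2,II-3,II-4,III-1,III-2]: 161 consistent
N/I-1 un ·: NN|Nn
N/I-2 un ·: NN|Nn
N/II-1 un I-1×I-2: NN|Nn
N/II-2 un ·: NN|Nn
N/II-3 un I-1×I-2: NN|Nn
N/II-4 un I-1×I-2: NN|Nn
N/III-1 un II-1×II-2: NN|Nn
N/III-2 un II-1×II-2: NN|Nn
⇒ N over [I-1,I-2,II-1,II-2,II-3,II-4,III-1,III-2]: 161 consistent
Q/I-1 un ·: Qq
Q/I-2 un ·: Qq
Q/II-1 un I-1×I-2: QQ|Qq
Q/II-2 un ·: QQ|Qq
Q/II-3 aff I-1×I-2: qq
Q/II-4 aff I-1×I-2: qq
Q/III-1 un II-1×II-2: QQ|Qq
Q/III-2 un II-1×II-2: QQ|Qq
⇒ Q over [I-1,I-2,II-1,II-2,II-3,II-4,III-1,III-2]: 13 consistent

I-1 ∈ {CC NN Qq, CC Nn Qq, Cc NN Qq, Cc Nn Qq}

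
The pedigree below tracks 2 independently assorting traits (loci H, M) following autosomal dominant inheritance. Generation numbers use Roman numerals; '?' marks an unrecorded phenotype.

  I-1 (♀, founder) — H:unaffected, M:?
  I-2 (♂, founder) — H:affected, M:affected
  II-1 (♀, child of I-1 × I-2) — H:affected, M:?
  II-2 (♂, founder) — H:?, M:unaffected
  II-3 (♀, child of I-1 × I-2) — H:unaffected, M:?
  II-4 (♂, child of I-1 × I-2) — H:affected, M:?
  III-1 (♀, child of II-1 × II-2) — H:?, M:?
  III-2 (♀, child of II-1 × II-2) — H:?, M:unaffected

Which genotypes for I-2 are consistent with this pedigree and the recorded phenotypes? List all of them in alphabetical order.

I-2 ∈ {Hh MM, Hh Mm}

H/I-1 un ·: hh
H/I-2 aff ·: Hh
H/II-1 aff I-1×I-2: Hh
H/II-2 ? ·: hh|Hh|HH
H/II-3 un I-1×I-2: hh
H/II-4 aff I-1×I-2: Hh
H/III-1 ? II-1×II-2: hh|Hh|HH
H/III-2 ? II-1×II-2: hh|Hh|HH
⇒ H over [I-1,I-2,II-1,II-2,II-3,II-4,III-1,III-2]: 17 consistent
M/I-1 ? ·: mm|Mm|MM
M/I-2 aff ·: Mm|MM
M/II-1 ? I-1×I-2: mm|Mm
M/II-2 un ·: mm
M/II-3 ? I-1×I-2: mm|Mm|MM
M/II-4 ? I-1×I-2: mm|Mm|MM
M/III-1 ? II-1×II-2: mm|Mm
M/III-2 un II-1×II-2: mm
⇒ M over [I-1,I-2,II-1,II-2,II-3,II-4,III-1,III-2]: 57 consistent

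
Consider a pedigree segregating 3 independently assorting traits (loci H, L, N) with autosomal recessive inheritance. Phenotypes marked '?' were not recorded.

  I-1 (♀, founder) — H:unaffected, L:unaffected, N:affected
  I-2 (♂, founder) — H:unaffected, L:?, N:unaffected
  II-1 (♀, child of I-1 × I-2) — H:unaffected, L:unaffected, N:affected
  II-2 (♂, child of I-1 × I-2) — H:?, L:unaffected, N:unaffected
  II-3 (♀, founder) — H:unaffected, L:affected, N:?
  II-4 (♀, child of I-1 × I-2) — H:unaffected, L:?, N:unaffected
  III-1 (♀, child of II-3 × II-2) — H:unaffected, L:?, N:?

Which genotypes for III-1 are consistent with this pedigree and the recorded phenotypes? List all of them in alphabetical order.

III-1 ∈ {HH Ll NN, HH Ll Nn, HH Ll nn, HH ll NN, HH ll Nn, HH ll nn, Hh Ll NN, Hh Ll Nn, Hh Ll nn, Hh ll NN, Hh ll Nn, Hh ll nn}

H/I-1 un ·: HH|Hh
H/I-2 un ·: HH|Hh
H/II-1 un I-1×I-2: HH|Hh
H/II-2 ? I-1×I-2: HH|Hh|hh
H/II-3 un ·: HH|Hh
H/II-4 un I-1×I-2: HH|Hh
H/III-1 un II-3×II-2: HH|Hh
⇒ H over [I-1,I-2,II-1,II-2,II-3,II-4,III-1]: 95 consistent
L/I-1 un ·: LL|Ll
L/I-2 ? ·: LL|Ll|ll
L/II-1 un I-1×I-2: LL|Ll
L/II-2 un I-1×I-2: LL|Ll
L/II-3 aff ·: ll
L/II-4 ? I-1×I-2: LL|Ll|ll
L/III-1 ? II-3×II-2: Ll|ll
⇒ L over [I-1,I-2,II-1,II-2,II-3,II-4,III-1]: 49 consistent
N/I-1 aff ·: nn
N/I-2 un ·: Nn
N/II-1 aff I-1×I-2: nn
N/II-2 un I-1×I-2: Nn
N/II-3 ? ·: NN|Nn|nn
N/II-4 un I-1×I-2: Nn
N/III-1 ? II-3×II-2: NN|Nn|nn
⇒ N over [I-1,I-2,II-1,II-2,II-3,II-4,III-1]: 7 consistent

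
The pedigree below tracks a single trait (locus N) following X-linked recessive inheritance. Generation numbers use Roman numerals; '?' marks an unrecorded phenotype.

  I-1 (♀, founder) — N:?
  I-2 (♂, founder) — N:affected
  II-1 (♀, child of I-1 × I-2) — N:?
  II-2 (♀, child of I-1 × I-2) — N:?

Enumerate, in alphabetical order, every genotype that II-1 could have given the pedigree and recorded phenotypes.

N/I-1 ? ·: X^NX^N|X^NX^n|X^nX^n
N/I-2 aff ·: X^nY
N/II-1 ? I-1×I-2: X^NX^n|X^nX^n
N/II-2 ? I-1×I-2: X^NX^n|X^nX^n
⇒ N over [I-1,I-2,II-1,II-2]: 6 consistent

II-1 ∈ {X^NX^n, X^nX^n}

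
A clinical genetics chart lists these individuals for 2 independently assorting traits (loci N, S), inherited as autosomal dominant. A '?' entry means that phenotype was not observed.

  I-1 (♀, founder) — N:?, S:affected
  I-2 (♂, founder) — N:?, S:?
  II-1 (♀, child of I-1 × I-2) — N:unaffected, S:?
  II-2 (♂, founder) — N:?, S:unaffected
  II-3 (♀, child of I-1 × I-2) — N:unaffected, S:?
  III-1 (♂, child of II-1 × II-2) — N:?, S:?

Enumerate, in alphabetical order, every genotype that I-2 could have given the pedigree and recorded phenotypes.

I-2 ∈ {Nn SS, Nn Ss, Nn ss, nn SS, nn Ss, nn ss}

N/I-1 ? ·: nn|Nn
N/I-2 ? ·: nn|Nn
N/II-1 un I-1×I-2: nn
N/II-2 ? ·: nn|Nn|NN
N/II-3 un I-1×I-2: nn
N/III-1 ? II-1×II-2: nn|Nn
⇒ N over [I-1,I-2,II-1,II-2,II-3,III-1]: 16 consistent
S/I-1 aff ·: Ss|SS
S/I-2 ? ·: ss|Ss|SS
S/II-1 ? I-1×I-2: ss|Ss|SS
S/II-2 un ·: ss
S/II-3 ? I-1×I-2: ss|Ss|SS
S/III-1 ? II-1×II-2: ss|Ss
⇒ S over [I-1,I-2,II-1,II-2,II-3,III-1]: 33 consistent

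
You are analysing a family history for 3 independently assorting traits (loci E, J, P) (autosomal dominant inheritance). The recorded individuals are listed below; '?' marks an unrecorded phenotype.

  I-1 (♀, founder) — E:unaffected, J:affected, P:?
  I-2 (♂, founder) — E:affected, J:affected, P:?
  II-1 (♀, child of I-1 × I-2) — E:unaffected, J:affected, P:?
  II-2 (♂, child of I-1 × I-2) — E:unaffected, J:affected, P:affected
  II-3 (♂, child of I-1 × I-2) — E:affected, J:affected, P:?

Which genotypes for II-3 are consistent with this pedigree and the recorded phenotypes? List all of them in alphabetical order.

II-3 ∈ {Ee JJ PP, Ee JJ Pp, Ee JJ pp, Ee Jj PP, Ee Jj Pp, Ee Jj pp}

E/I-1 un ·: ee
E/I-2 aff ·: Ee
E/II-1 un I-1×I-2: ee
E/II-2 un I-1×I-2: ee
E/II-3 aff I-1×I-2: Ee
⇒ E over [I-1,I-2,II-1,II-2,II-3]: 1 consistent
J/I-1 aff ·: Jj|JJ
J/I-2 aff ·: Jj|JJ
J/II-1 aff I-1×I-2: Jj|JJ
J/II-2 aff I-1×I-2: Jj|JJ
J/II-3 aff I-1×I-2: Jj|JJ
⇒ J over [I-1,I-2,II-1,II-2,II-3]: 25 consistent
P/I-1 ? ·: pp|Pp|PP
P/I-2 ? ·: pp|Pp|PP
P/II-1 ? I-1×I-2: pp|Pp|PP
P/II-2 aff I-1×I-2: Pp|PP
P/II-3 ? I-1×I-2: pp|Pp|PP
⇒ P over [I-1,I-2,II-1,II-2,II-3]: 45 consistent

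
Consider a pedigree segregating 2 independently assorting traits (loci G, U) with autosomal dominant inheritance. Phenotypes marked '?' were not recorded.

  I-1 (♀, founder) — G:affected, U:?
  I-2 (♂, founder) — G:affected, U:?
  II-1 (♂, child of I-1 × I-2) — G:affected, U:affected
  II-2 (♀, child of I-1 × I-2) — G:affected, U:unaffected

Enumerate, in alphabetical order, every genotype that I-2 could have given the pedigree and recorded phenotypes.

G/I-1 aff ·: Gg|GG
G/I-2 aff ·: Gg|GG
G/II-1 aff I-1×I-2: Gg|GG
G/II-2 aff I-1×I-2: Gg|GG
⇒ G over [I-1,I-2,II-1,II-2]: 13 consistent
U/I-1 ? ·: uu|Uu
U/I-2 ? ·: uu|Uu
U/II-1 aff I-1×I-2: Uu|UU
U/II-2 un I-1×I-2: uu
⇒ U over [I-1,I-2,II-1,II-2]: 4 consistent

I-2 ∈ {GG Uu, GG uu, Gg Uu, Gg uu}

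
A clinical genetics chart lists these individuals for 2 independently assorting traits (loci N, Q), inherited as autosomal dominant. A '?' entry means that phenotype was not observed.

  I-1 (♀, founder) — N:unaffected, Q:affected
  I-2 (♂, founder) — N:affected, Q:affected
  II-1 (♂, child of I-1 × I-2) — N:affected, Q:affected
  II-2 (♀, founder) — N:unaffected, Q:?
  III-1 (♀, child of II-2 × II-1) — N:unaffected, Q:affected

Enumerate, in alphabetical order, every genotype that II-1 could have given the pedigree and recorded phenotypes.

II-1 ∈ {Nn QQ, Nn Qq}

N/I-1 un ·: nn
N/I-2 aff ·: Nn|NN
N/II-1 aff I-1×I-2: Nn
N/II-2 un ·: nn
N/III-1 un II-2×II-1: nn
⇒ N over [I-1,I-2,II-1,II-2,III-1]: 2 consistent
Q/I-1 aff ·: Qq|QQ
Q/I-2 aff ·: Qq|QQ
Q/II-1 aff I-1×I-2: Qq|QQ
Q/II-2 ? ·: qq|Qq|QQ
Q/III-1 aff II-2×II-1: Qq|QQ
⇒ Q over [I-1,I-2,II-1,II-2,III-1]: 31 consistent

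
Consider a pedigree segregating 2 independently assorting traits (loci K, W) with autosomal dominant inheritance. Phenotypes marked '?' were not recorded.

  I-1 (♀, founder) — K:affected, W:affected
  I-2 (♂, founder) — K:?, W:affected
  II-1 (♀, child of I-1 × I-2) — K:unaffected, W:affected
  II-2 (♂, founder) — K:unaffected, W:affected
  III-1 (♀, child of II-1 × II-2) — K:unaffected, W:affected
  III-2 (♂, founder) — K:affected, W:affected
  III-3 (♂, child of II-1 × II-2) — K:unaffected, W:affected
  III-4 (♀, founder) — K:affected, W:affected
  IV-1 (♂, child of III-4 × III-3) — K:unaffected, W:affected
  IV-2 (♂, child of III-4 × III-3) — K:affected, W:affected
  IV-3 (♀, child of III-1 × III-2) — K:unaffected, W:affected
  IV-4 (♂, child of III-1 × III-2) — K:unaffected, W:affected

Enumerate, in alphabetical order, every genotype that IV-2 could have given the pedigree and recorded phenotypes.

K/I-1 aff ·: Kk
K/I-2 ? ·: kk|Kk
K/II-1 un I-1×I-2: kk
K/II-2 un ·: kk
K/III-1 un II-1×II-2: kk
K/III-2 aff ·: Kk
K/III-3 un II-1×II-2: kk
K/III-4 aff ·: Kk
K/IV-1 un III-4×III-3: kk
K/IV-2 aff III-4×III-3: Kk
K/IV-3 un III-1×III-2: kk
K/IV-4 un III-1×III-2: kk
⇒ K over [I-1,I-2,II-1,II-2,III-1,III-2,III-3,III-4,IV-1,IV-2,IV-3,IV-4]: 2 consistent
W/I-1 aff ·: Ww|WW
W/I-2 aff ·: Ww|WW
W/II-1 aff I-1×I-2: Ww|WW
W/II-2 aff ·: Ww|WW
W/III-1 aff II-1×II-2: Ww|WW
W/III-2 aff ·: Ww|WW
W/III-3 aff II-1×II-2: Ww|WW
W/III-4 aff ·: Ww|WW
W/IV-1 aff III-4×III-3: Ww|WW
W/IV-2 aff III-4×III-3: Ww|WW
W/IV-3 aff III-1×III-2: Ww|WW
W/IV-4 aff III-1×III-2: Ww|WW
⇒ W over [I-1,I-2,II-1,II-2,III-1,III-2,III-3,III-4,IV-1,IV-2,IV-3,IV-4]: 1790 consistent

IV-2 ∈ {Kk WW, Kk Ww}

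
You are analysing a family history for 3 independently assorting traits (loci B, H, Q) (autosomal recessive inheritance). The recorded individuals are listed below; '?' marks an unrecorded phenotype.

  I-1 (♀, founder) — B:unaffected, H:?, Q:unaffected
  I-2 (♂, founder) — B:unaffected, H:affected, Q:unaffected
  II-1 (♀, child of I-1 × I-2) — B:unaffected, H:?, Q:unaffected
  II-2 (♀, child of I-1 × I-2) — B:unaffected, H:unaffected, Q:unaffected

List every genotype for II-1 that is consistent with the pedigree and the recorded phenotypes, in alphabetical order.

B/I-1 un ·: BB|Bb
B/I-2 un ·: BB|Bb
B/II-1 un I-1×I-2: BB|Bb
B/II-2 un I-1×I-2: BB|Bb
⇒ B over [I-1,I-2,II-1,II-2]: 13 consistent
H/I-1 ? ·: HH|Hh
H/I-2 aff ·: hh
H/II-1 ? I-1×I-2: Hh|hh
H/II-2 un I-1×I-2: Hh
⇒ H over [I-1,I-2,II-1,II-2]: 3 consistent
Q/I-1 un ·: QQ|Qq
Q/I-2 un ·: QQ|Qq
Q/II-1 un I-1×I-2: QQ|Qq
Q/II-2 un I-1×I-2: QQ|Qq
⇒ Q over [I-1,I-2,II-1,II-2]: 13 consistent

II-1 ∈ {BB Hh QQ, BB Hh Qq, BB hh QQ, BB hh Qq, Bb Hh QQ, Bb Hh Qq, Bb hh QQ, Bb hh Qq}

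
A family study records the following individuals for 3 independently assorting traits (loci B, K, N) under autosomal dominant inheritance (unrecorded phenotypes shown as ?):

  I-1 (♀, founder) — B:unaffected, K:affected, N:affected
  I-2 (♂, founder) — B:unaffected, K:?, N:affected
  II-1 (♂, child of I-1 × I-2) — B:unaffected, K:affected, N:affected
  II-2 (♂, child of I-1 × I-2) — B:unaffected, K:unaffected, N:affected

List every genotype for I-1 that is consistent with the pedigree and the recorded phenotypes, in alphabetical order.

B/I-1 un ·: bb
B/I-2 un ·: bb
B/II-1 un I-1×I-2: bb
B/II-2 un I-1×I-2: bb
⇒ B over [I-1,I-2,II-1,II-2]: 1 consistent
K/I-1 aff ·: Kk
K/I-2 ? ·: kk|Kk
K/II-1 aff I-1×I-2: Kk|KK
K/II-2 un I-1×I-2: kk
⇒ K over [I-1,I-2,II-1,II-2]: 3 consistent
N/I-1 aff ·: Nn|NN
N/I-2 aff ·: Nn|NN
N/II-1 aff I-1×I-2: Nn|NN
N/II-2 aff I-1×I-2: Nn|NN
⇒ N over [I-1,I-2,II-1,II-2]: 13 consistent

I-1 ∈ {bb Kk NN, bb Kk Nn}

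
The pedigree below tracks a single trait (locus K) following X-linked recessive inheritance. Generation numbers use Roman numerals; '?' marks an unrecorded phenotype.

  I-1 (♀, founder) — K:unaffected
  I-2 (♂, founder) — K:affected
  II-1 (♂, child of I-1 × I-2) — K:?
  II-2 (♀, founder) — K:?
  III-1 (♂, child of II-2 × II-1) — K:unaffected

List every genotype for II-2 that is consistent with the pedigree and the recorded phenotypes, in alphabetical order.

K/I-1 un ·: X^KX^K|X^KX^k
K/I-2 aff ·: X^kY
K/II-1 ? I-1×I-2: X^KY|X^kY
K/II-2 ? ·: X^KX^K|X^KX^k
K/III-1 un II-2×II-1: X^KY
⇒ K over [I-1,I-2,II-1,II-2,III-1]: 6 consistent

II-2 ∈ {X^KX^K, X^KX^k}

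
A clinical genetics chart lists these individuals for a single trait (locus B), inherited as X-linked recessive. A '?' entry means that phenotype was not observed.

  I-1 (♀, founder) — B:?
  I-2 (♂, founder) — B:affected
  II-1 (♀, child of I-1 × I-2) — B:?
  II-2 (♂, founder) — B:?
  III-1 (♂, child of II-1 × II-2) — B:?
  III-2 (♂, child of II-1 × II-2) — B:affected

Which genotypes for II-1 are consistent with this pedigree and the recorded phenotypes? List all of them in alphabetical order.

B/I-1 ? ·: X^BX^B|X^BX^b|X^bX^b
B/I-2 aff ·: X^bY
B/II-1 ? I-1×I-2: X^BX^b|X^bX^b
B/II-2 ? ·: X^BY|X^bY
B/III-1 ? II-1×II-2: X^BY|X^bY
B/III-2 aff II-1×II-2: X^bY
⇒ B over [I-1,I-2,II-1,II-2,III-1,III-2]: 12 consistent

II-1 ∈ {X^BX^b, X^bX^b}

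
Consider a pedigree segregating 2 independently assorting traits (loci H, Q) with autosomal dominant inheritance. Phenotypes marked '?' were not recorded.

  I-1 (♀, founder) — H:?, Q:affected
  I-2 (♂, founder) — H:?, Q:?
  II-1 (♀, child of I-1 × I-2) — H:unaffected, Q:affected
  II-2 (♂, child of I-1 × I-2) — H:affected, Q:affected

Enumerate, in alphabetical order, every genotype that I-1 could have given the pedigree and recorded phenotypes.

H/I-1 ? ·: hh|Hh
H/I-2 ? ·: hh|Hh
H/II-1 un I-1×I-2: hh
H/II-2 aff I-1×I-2: Hh|HH
⇒ H over [I-1,I-2,II-1,II-2]: 4 consistent
Q/I-1 aff ·: Qq|QQ
Q/I-2 ? ·: qq|Qq|QQ
Q/II-1 aff I-1×I-2: Qq|QQ
Q/II-2 aff I-1×I-2: Qq|QQ
⇒ Q over [I-1,I-2,II-1,II-2]: 15 consistent

I-1 ∈ {Hh QQ, Hh Qq, hh QQ, hh Qq}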